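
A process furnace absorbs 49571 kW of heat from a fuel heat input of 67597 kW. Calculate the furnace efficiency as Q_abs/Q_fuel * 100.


Furnace efficiency = Q_absorbed / Q_fuel * 100
= 49571 / 67597 * 100 = 73.33

73.33 %


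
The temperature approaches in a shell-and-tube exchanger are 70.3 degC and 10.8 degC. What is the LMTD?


LMTD = (dT1 - dT2) / ln(dT1/dT2)
= (70.3 - 10.8) / ln(70.3 / 10.8) = 59.5 / 1.87323 = 31.76

31.76 degC


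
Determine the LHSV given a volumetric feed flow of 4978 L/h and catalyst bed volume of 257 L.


LHSV = volumetric feed rate / catalyst volume
= 4978 L/h / 257 L
= 19.37 h^-1

19.37 h^-1


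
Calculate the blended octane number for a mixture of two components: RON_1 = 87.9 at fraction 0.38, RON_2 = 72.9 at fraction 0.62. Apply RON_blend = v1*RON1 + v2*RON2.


Linear blending: RON_blend = sum(vi * RONi)
Contribution 1: 0.38 * 87.9 = 33.402
Contribution 2: 0.62 * 72.9 = 45.198
RON_blend = 33.402 + 45.198 = 78.6

78.6


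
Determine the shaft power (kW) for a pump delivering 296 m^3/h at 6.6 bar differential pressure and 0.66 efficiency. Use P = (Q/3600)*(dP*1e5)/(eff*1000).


Q = 296 / 3600 = 0.0822222 m^3/s
P = 0.0822222 * (6.6 * 1e5) / 0.66 / 1000 = 82.22

82.22 kW


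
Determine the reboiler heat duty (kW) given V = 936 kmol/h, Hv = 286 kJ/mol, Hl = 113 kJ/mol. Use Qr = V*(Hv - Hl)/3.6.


Qr = 936 * (286 - 113) / 3.6 = 936 * 173 / 3.6 = 44980

44980 kW


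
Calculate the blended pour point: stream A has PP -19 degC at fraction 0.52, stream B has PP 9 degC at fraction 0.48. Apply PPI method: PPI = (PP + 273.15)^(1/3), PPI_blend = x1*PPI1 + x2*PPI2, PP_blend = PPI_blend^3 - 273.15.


PPI_1 = (-19 + 273.15)^(1/3) = 6.334272
PPI_2 = (9 + 273.15)^(1/3) = 6.558835
PPI_blend = 0.52 * 6.334272 + 0.48 * 6.558835 = 6.442062
PP_blend = 6.442062^3 - 273.15 = 267.3466 - 273.15 = -5.8

-5.8 degC


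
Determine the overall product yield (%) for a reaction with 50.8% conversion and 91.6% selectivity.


Overall yield = conversion (%) * selectivity (%) / 100
Conversion = 50.8%, Selectivity = 91.6%
Y = 50.8 * 91.6 / 100
= 46.5328 %

46.5328 %


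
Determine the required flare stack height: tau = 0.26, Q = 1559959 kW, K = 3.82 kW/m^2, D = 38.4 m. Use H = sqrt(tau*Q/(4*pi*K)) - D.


tau*Q/(4*pi*K) = 0.26 * 1559959 / (4 * pi * 3.82) = 8449.16
sqrt(8449.16) = 91.9193
H = 91.9193 - 38.4 = 53.52

53.52 m


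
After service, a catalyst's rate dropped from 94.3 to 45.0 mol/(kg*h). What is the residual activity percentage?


Activity (%) = (rate_used / rate_fresh) * 100
rate_used = 45.0, rate_fresh = 94.3
= (45.0 / 94.3) * 100
= 0.4772 * 100 = 47.72

47.72 %


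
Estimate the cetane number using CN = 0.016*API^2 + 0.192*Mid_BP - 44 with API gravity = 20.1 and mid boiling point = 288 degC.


CN = 0.016 * 20.1^2 + 0.192 * 288 - 44
CN = 6.46416 + 55.296 - 44 = 17.76016

17.76016


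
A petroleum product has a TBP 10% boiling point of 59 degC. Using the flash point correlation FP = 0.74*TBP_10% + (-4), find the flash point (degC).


FP = 0.74 * 59 + (-4) = 39.66

39.66 degC


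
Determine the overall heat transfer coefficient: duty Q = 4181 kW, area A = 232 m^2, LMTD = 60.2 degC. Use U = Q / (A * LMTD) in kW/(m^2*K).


From Q = U*A*LMTD, U = Q / (A * LMTD)
U = 4181 / (232 * 60.2) = 4181 / 13966.4 = 0.2994

0.2994 kW/(m^2*K)


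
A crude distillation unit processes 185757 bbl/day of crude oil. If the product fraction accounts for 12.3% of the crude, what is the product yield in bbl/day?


Crude throughput = 185757 bbl/day
Fraction yield = 12.3%
yield = throughput * fraction / 100
yield = 185757 * 12.3 / 100 = 22848.111

22848.111 bbl/day


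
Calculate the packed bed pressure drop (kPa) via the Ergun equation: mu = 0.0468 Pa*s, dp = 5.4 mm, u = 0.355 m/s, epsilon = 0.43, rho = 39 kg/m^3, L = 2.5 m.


dp = 5.4 mm = 0.0054 m
Viscous term = 150*0.0468*0.355*(1-0.43)^2 / (0.0054^2*0.43^3) = 349239
Inertial term = 1.75*39*0.355^2*(1-0.43) / (0.0054*0.43^3) = 11419.2
dP/L = 349239 + 11419.2 = 360658 Pa/m
dP = 360658 * 2.5 / 1000 = 901.6 kPa

901.6 kPa


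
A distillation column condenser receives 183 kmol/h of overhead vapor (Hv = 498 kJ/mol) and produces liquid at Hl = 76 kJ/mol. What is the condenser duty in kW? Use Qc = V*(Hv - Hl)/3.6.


Qc = 183 * (498 - 76) / 3.6 = 183 * 422 / 3.6 = 21450

21450 kW


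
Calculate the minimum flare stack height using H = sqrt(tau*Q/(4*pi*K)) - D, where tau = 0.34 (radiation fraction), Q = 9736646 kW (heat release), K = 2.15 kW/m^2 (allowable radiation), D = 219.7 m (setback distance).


tau*Q/(4*pi*K) = 0.34 * 9736646 / (4 * pi * 2.15) = 122529
sqrt(122529) = 350.041
H = 350.041 - 219.7 = 130.3

130.3 m


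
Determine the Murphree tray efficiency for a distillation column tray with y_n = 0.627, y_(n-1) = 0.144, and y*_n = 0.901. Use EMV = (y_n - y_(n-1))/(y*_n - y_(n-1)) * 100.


Murphree vapor efficiency: EMV = (y_n - y_(n-1)) / (y*_n - y_(n-1)) * 100
EMV = (0.627 - 0.144) / (0.901 - 0.144) * 100 = 0.483 / 0.757 * 100 = 63.80

63.80 %


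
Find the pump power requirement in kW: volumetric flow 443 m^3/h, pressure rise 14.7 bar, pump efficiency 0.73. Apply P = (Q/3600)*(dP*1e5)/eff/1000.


Q = 443 / 3600 = 0.123056 m^3/s
P = 0.123056 * (14.7 * 1e5) / 0.73 / 1000 = 247.8

247.8 kW


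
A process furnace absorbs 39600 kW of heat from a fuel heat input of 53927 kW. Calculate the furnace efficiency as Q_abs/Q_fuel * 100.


Furnace efficiency = Q_absorbed / Q_fuel * 100
= 39600 / 53927 * 100 = 73.43

73.43 %


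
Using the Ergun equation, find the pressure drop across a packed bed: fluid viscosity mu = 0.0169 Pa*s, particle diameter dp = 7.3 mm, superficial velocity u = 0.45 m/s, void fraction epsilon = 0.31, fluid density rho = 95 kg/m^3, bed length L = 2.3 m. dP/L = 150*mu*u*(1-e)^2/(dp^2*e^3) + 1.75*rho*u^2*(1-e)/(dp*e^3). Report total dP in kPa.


dp = 7.3 mm = 0.0073 m
Viscous term = 150*0.0169*0.45*(1-0.31)^2 / (0.0073^2*0.31^3) = 342104
Inertial term = 1.75*95*0.45^2*(1-0.31) / (0.0073*0.31^3) = 106814
dP/L = 342104 + 106814 = 448918 Pa/m
dP = 448918 * 2.3 / 1000 = 1033 kPa

1033 kPa


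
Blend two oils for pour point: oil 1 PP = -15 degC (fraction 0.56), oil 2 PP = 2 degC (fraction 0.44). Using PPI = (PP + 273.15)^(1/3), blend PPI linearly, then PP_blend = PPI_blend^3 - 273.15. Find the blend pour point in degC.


PPI_1 = (-15 + 273.15)^(1/3) = 6.36733
PPI_2 = (2 + 273.15)^(1/3) = 6.504139
PPI_blend = 0.56 * 6.36733 + 0.44 * 6.504139 = 6.427526
PP_blend = 6.427526^3 - 273.15 = 265.541 - 273.15 = -7.61

-7.61 degC


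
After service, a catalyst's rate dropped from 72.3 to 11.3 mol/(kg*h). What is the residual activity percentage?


Activity (%) = (rate_used / rate_fresh) * 100
rate_used = 11.3, rate_fresh = 72.3
= (11.3 / 72.3) * 100
= 0.1563 * 100 = 15.63

15.63 %


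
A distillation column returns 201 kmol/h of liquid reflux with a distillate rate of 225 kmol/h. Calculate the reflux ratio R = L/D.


Reflux ratio definition: R = L / D (liquid returned / distillate withdrawn)
L = 201 kmol/h, D = 225 kmol/h
R = 201 / 225 = 0.8933

0.8933


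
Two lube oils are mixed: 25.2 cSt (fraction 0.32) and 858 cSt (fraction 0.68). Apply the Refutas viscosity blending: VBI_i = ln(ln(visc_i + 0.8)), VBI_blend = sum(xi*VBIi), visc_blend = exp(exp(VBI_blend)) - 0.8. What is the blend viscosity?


Refutas method: VBN_i = 14.534*ln(ln(visc_i + 0.8)) + 10.975, blended linearly by mass fraction; since VBN is linear in VBI_i = ln(ln(visc_i + 0.8)) and the fractions sum to 1, blend VBI directly: visc = exp(exp(VBI_blend)) - 0.8
VBI_1 = ln(ln(25.2 + 0.8)) = 1.18114
VBI_2 = ln(ln(858 + 0.8)) = 1.91036
VBI_blend = 0.32 * 1.18114 + 0.68 * 1.91036 = 1.67701
visc_blend = exp(exp(1.67701)) - 0.8 = 209.7

209.7 cSt


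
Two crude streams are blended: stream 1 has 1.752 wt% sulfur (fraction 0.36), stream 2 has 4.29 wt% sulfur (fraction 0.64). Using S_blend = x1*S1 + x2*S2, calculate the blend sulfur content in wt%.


Linear sulfur blending: S_blend = x1*S1 + x2*S2
Contribution 1: 0.36 * 1.752 = 0.63072 wt%
Contribution 2: 0.64 * 4.29 = 2.7456 wt%
S_blend = 0.63072 + 2.7456 = 3.37632

3.37632 wt%


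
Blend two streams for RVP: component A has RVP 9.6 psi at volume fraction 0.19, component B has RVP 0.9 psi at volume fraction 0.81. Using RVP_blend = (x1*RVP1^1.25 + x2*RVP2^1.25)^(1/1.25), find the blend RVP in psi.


Chevron index: RVP_blend = (sum xi*RVPi^1.25)^(1/1.25)
RVP^1.25 terms: 0.19 * 9.6^1.25 + 0.81 * 0.9^1.25 = 3.9207
RVP_blend = 3.9207^(1/1.25) = 2.983

2.983 psi


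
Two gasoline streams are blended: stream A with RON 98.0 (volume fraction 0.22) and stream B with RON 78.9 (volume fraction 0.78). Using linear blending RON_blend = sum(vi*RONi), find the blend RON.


Linear blending: RON_blend = sum(vi * RONi)
Contribution 1: 0.22 * 98.0 = 21.56
Contribution 2: 0.78 * 78.9 = 61.542
RON_blend = 21.56 + 61.542 = 83.102

83.102


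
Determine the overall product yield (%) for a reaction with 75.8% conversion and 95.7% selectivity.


Overall yield = conversion (%) * selectivity (%) / 100
Conversion = 75.8%, Selectivity = 95.7%
Y = 75.8 * 95.7 / 100
= 72.5406 %

72.5406 %


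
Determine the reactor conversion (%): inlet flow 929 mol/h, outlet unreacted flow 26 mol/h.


X = (F_in - F_out) / F_in * 100
Moles reacted = 929 - 26 = 903
X = 903 / 929 * 100
= 0.9720 * 100
= 97.20 %

97.20 %


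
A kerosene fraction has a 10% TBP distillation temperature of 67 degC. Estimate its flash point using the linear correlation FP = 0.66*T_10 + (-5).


FP = 0.66 * 67 + (-5) = 39.22

39.22 degC


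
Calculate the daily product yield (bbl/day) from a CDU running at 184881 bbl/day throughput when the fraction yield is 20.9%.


Crude throughput = 184881 bbl/day
Fraction yield = 20.9%
yield = throughput * fraction / 100
yield = 184881 * 20.9 / 100 = 38640.129

38640.129 bbl/day


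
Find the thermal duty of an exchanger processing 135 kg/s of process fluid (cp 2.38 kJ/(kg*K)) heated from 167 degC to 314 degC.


Q = m_dot * cp * delta_T
delta_T = 314 - 167 = 147 K
Q = 135 * 2.38 * 147
= 321.3 * 147
= 47231.1 kW

47231.1 kW


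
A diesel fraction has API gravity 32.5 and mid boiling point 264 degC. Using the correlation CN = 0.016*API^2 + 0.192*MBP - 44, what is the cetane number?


CN = 0.016 * 32.5^2 + 0.192 * 264 - 44
CN = 16.9 + 50.688 - 44 = 23.588

23.588


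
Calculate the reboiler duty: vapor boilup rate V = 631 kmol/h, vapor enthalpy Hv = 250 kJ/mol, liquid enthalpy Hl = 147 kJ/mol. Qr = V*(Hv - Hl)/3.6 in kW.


Qr = 631 * (250 - 147) / 3.6 = 631 * 103 / 3.6 = 18050

18050 kW


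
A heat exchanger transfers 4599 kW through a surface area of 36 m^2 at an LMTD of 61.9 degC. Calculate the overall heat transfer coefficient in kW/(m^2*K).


From Q = U*A*LMTD, U = Q / (A * LMTD)
U = 4599 / (36 * 61.9) = 4599 / 2228.4 = 2.064

2.064 kW/(m^2*K)


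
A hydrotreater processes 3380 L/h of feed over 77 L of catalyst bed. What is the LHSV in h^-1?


LHSV = volumetric feed rate / catalyst volume
= 3380 L/h / 77 L
= 43.90 h^-1

43.90 h^-1


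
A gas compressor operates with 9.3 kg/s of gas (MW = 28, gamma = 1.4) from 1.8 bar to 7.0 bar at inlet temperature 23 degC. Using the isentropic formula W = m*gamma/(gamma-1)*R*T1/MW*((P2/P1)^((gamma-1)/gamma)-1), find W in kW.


Isentropic work: W = m*(gamma/(gamma-1))*(R*T1/MW)*((P2/P1)^((gamma-1)/gamma) - 1)
T1 = 23 + 273.15 = 296.15 K
Pressure ratio = 7.0 / 1.8 = 3.88889
Exponent = (1.4 - 1)/1.4 = 0.285714
(P2/P1)^exp - 1 = 3.88889^0.285714 - 1 = 0.474081
W = 9.3 * 1.4 / 0.4 * 8.314 * 296.15 / 28 * 0.474081 = 1357

1357 kW


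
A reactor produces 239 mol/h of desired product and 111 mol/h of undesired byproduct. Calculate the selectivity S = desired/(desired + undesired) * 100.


Selectivity = desired / (desired + undesired) * 100
Total products = 239 + 111 = 350 mol/h
S = 239 / 350 * 100
= 0.6829 * 100
= 68.29 %

68.29 %


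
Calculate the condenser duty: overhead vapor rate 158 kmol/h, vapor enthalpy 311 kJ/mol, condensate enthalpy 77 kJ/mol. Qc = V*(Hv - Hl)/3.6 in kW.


Qc = 158 * (311 - 77) / 3.6 = 158 * 234 / 3.6 = 10270

10270 kW


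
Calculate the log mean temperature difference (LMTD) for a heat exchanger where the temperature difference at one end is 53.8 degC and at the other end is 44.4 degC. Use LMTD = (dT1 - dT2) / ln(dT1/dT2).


LMTD = (dT1 - dT2) / ln(dT1/dT2)
= (53.8 - 44.4) / ln(53.8 / 44.4) = 9.4 / 0.192034 = 48.95

48.95 degC


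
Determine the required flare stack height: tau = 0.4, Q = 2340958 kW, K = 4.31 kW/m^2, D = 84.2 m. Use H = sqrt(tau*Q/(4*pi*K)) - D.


tau*Q/(4*pi*K) = 0.4 * 2340958 / (4 * pi * 4.31) = 17288.9
sqrt(17288.9) = 131.487
H = 131.487 - 84.2 = 47.29

47.29 m


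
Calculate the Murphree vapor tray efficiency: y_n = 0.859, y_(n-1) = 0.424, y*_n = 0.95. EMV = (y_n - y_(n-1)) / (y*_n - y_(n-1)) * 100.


Murphree vapor efficiency: EMV = (y_n - y_(n-1)) / (y*_n - y_(n-1)) * 100
EMV = (0.859 - 0.424) / (0.95 - 0.424) * 100 = 0.435 / 0.526 * 100 = 82.70

82.70 %


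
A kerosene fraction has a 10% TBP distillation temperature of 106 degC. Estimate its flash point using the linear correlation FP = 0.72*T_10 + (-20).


FP = 0.72 * 106 + (-20) = 56.32

56.32 degC


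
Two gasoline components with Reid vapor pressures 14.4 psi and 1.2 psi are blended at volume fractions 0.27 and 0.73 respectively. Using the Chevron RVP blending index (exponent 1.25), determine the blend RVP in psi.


Chevron index: RVP_blend = (sum xi*RVPi^1.25)^(1/1.25)
RVP^1.25 terms: 0.27 * 14.4^1.25 + 0.73 * 1.2^1.25 = 8.49071
RVP_blend = 8.49071^(1/1.25) = 5.535

5.535 psi


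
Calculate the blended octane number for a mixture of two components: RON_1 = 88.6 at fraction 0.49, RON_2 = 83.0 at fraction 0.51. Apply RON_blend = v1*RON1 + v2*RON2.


Linear blending: RON_blend = sum(vi * RONi)
Contribution 1: 0.49 * 88.6 = 43.414
Contribution 2: 0.51 * 83.0 = 42.33
RON_blend = 43.414 + 42.33 = 85.744

85.744


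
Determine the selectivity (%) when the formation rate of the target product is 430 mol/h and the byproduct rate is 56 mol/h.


Selectivity = desired / (desired + undesired) * 100
Total products = 430 + 56 = 486 mol/h
S = 430 / 486 * 100
= 0.8848 * 100
= 88.48 %

88.48 %


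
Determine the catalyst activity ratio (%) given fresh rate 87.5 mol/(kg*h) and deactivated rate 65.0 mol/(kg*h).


Activity (%) = (rate_used / rate_fresh) * 100
rate_used = 65.0, rate_fresh = 87.5
= (65.0 / 87.5) * 100
= 0.7429 * 100 = 74.29

74.29 %


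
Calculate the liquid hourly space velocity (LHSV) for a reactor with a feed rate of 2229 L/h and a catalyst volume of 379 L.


LHSV = volumetric feed rate / catalyst volume
= 2229 L/h / 379 L
= 5.881 h^-1

5.881 h^-1


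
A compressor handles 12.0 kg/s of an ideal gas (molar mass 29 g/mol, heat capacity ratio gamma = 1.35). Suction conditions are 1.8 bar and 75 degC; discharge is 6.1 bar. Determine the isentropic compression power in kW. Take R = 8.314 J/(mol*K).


Isentropic work: W = m*(gamma/(gamma-1))*(R*T1/MW)*((P2/P1)^((gamma-1)/gamma) - 1)
T1 = 75 + 273.15 = 348.15 K
Pressure ratio = 6.1 / 1.8 = 3.38889
Exponent = (1.35 - 1)/1.35 = 0.259259
(P2/P1)^exp - 1 = 3.38889^0.259259 - 1 = 0.372215
W = 12.0 * 1.35 / 0.35 * 8.314 * 348.15 / 29 * 0.372215 = 1720

1720 kW


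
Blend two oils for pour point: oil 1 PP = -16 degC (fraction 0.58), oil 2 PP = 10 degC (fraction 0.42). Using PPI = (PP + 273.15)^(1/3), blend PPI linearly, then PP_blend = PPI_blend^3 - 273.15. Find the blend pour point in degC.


PPI_1 = (-16 + 273.15)^(1/3) = 6.359098
PPI_2 = (10 + 273.15)^(1/3) = 6.566574
PPI_blend = 0.58 * 6.359098 + 0.42 * 6.566574 = 6.446238
PP_blend = 6.446238^3 - 273.15 = 267.8669 - 273.15 = -5.28

-5.28 degC


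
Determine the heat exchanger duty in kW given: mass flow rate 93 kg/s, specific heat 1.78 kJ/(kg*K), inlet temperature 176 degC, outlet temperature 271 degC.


Q = m_dot * cp * delta_T
delta_T = 271 - 176 = 95 K
Q = 93 * 1.78 * 95
= 165.54 * 95
= 15726.3 kW

15726.3 kW


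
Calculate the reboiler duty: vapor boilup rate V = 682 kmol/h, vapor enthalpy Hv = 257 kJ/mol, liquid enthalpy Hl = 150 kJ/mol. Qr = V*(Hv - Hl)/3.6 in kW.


Qr = 682 * (257 - 150) / 3.6 = 682 * 107 / 3.6 = 20270

20270 kW


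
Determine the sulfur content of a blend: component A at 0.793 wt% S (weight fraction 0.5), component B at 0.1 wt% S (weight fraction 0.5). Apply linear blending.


Linear sulfur blending: S_blend = x1*S1 + x2*S2
Contribution 1: 0.5 * 0.793 = 0.3965 wt%
Contribution 2: 0.5 * 0.1 = 0.05 wt%
S_blend = 0.3965 + 0.05 = 0.4465

0.4465 wt%


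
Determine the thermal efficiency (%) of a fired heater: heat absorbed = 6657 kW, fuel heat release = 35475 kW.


Furnace efficiency = Q_absorbed / Q_fuel * 100
= 6657 / 35475 * 100 = 18.77

18.77 %


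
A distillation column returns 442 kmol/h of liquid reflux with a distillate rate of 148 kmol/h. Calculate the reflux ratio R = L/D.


Reflux ratio definition: R = L / D (liquid returned / distillate withdrawn)
L = 442 kmol/h, D = 148 kmol/h
R = 442 / 148 = 2.986

2.986


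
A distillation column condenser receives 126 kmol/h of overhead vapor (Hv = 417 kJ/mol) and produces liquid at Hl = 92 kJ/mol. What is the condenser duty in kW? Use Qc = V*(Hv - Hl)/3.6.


Qc = 126 * (417 - 92) / 3.6 = 126 * 325 / 3.6 = 11380

11380 kW


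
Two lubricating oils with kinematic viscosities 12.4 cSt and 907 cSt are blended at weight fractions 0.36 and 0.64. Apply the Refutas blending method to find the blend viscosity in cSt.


Refutas method: VBN_i = 14.534*ln(ln(visc_i + 0.8)) + 10.975, blended linearly by mass fraction; since VBN is linear in VBI_i = ln(ln(visc_i + 0.8)) and the fractions sum to 1, blend VBI directly: visc = exp(exp(VBI_blend)) - 0.8
VBI_1 = ln(ln(12.4 + 0.8)) = 0.947873
VBI_2 = ln(ln(907 + 0.8)) = 1.91854
VBI_blend = 0.36 * 0.947873 + 0.64 * 1.91854 = 1.5691
visc_blend = exp(exp(1.5691)) - 0.8 = 121.0

121.0 cSt


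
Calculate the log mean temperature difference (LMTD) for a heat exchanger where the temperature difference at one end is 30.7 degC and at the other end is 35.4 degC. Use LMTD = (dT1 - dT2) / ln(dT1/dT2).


LMTD = (dT1 - dT2) / ln(dT1/dT2)
= (30.7 - 35.4) / ln(30.7 / 35.4) = -4.7 / -0.142449 = 32.99

32.99 degC


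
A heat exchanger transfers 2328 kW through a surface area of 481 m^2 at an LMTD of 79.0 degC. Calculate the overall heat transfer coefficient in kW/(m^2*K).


From Q = U*A*LMTD, U = Q / (A * LMTD)
U = 2328 / (481 * 79.0) = 2328 / 37999 = 0.06126

0.06126 kW/(m^2*K)


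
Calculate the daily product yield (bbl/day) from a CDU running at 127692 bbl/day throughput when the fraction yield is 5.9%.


Crude throughput = 127692 bbl/day
Fraction yield = 5.9%
yield = throughput * fraction / 100
yield = 127692 * 5.9 / 100 = 7533.828

7533.828 bbl/day


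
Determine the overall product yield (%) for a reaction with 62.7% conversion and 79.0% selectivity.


Overall yield = conversion (%) * selectivity (%) / 100
Conversion = 62.7%, Selectivity = 79.0%
Y = 62.7 * 79.0 / 100
= 49.533 %

49.533 %


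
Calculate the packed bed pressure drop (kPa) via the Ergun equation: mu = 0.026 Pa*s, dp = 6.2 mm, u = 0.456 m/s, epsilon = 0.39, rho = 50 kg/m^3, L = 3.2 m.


dp = 6.2 mm = 0.0062 m
Viscous term = 150*0.026*0.456*(1-0.39)^2 / (0.0062^2*0.39^3) = 290210
Inertial term = 1.75*50*0.456^2*(1-0.39) / (0.0062*0.39^3) = 30177.4
dP/L = 290210 + 30177.4 = 320387 Pa/m
dP = 320387 * 3.2 / 1000 = 1025 kPa

1025 kPa


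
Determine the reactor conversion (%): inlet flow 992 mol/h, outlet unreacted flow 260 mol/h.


X = (F_in - F_out) / F_in * 100
Moles reacted = 992 - 260 = 732
X = 732 / 992 * 100
= 0.7379 * 100
= 73.79 %

73.79 %


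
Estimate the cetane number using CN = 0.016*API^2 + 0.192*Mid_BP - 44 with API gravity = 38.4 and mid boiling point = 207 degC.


CN = 0.016 * 38.4^2 + 0.192 * 207 - 44
CN = 23.59296 + 39.744 - 44 = 19.33696

19.33696


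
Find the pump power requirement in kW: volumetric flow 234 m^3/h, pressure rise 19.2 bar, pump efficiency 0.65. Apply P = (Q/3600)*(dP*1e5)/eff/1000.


Q = 234 / 3600 = 0.065 m^3/s
P = 0.065 * (19.2 * 1e5) / 0.65 / 1000 = 192.0

192.0 kW


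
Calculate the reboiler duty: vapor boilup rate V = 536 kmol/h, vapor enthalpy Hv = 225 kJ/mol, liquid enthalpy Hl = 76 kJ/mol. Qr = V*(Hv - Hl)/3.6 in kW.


Qr = 536 * (225 - 76) / 3.6 = 536 * 149 / 3.6 = 22180

22180 kW


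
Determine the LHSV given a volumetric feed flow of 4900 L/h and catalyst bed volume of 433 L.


LHSV = volumetric feed rate / catalyst volume
= 4900 L/h / 433 L
= 11.32 h^-1

11.32 h^-1


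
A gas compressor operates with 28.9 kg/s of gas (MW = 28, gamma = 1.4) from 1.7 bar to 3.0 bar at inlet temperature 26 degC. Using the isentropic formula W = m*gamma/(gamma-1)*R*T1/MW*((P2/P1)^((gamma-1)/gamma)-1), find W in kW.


Isentropic work: W = m*(gamma/(gamma-1))*(R*T1/MW)*((P2/P1)^((gamma-1)/gamma) - 1)
T1 = 26 + 273.15 = 299.15 K
Pressure ratio = 3.0 / 1.7 = 1.76471
Exponent = (1.4 - 1)/1.4 = 0.285714
(P2/P1)^exp - 1 = 1.76471^0.285714 - 1 = 0.176191
W = 28.9 * 1.4 / 0.4 * 8.314 * 299.15 / 28 * 0.176191 = 1583

1583 kW


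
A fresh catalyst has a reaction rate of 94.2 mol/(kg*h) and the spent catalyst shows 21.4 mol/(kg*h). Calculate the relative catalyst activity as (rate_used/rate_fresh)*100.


Activity (%) = (rate_used / rate_fresh) * 100
rate_used = 21.4, rate_fresh = 94.2
= (21.4 / 94.2) * 100
= 0.2272 * 100 = 22.72

22.72 %


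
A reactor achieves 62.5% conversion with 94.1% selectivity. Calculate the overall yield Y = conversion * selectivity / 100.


Overall yield = conversion (%) * selectivity (%) / 100
Conversion = 62.5%, Selectivity = 94.1%
Y = 62.5 * 94.1 / 100
= 58.8125 %

58.8125 %


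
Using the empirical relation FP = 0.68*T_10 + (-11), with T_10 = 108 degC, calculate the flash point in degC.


FP = 0.68 * 108 + (-11) = 62.44

62.44 degC


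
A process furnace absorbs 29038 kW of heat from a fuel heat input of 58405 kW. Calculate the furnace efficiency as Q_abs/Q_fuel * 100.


Furnace efficiency = Q_absorbed / Q_fuel * 100
= 29038 / 58405 * 100 = 49.72

49.72 %


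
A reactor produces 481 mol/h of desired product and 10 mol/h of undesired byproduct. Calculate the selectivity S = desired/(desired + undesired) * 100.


Selectivity = desired / (desired + undesired) * 100
Total products = 481 + 10 = 491 mol/h
S = 481 / 491 * 100
= 0.9796 * 100
= 97.96 %

97.96 %


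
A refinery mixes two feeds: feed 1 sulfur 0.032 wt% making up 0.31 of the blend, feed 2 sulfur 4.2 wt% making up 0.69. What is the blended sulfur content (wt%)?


Linear sulfur blending: S_blend = x1*S1 + x2*S2
Contribution 1: 0.31 * 0.032 = 0.00992 wt%
Contribution 2: 0.69 * 4.2 = 2.898 wt%
S_blend = 0.00992 + 2.898 = 2.90792

2.90792 wt%


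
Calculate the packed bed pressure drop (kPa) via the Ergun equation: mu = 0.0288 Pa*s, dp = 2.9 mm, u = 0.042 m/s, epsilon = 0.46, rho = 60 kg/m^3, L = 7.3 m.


dp = 2.9 mm = 0.0029 m
Viscous term = 150*0.0288*0.042*(1-0.46)^2 / (0.0029^2*0.46^3) = 64632.5
Inertial term = 1.75*60*0.042^2*(1-0.46) / (0.0029*0.46^3) = 354.332
dP/L = 64632.5 + 354.332 = 64986.8 Pa/m
dP = 64986.8 * 7.3 / 1000 = 474.4 kPa

474.4 kPa


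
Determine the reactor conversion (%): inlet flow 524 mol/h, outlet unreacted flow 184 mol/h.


X = (F_in - F_out) / F_in * 100
Moles reacted = 524 - 184 = 340
X = 340 / 524 * 100
= 0.6489 * 100
= 64.89 %

64.89 %


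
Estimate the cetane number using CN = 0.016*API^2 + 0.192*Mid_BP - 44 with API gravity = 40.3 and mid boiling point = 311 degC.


CN = 0.016 * 40.3^2 + 0.192 * 311 - 44
CN = 25.98544 + 59.712 - 44 = 41.69744

41.69744


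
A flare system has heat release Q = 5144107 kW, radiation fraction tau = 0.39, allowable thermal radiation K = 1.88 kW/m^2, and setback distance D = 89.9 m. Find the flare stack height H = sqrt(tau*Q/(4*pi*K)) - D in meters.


tau*Q/(4*pi*K) = 0.39 * 5144107 / (4 * pi * 1.88) = 84919.4
sqrt(84919.4) = 291.409
H = 291.409 - 89.9 = 201.5

201.5 m


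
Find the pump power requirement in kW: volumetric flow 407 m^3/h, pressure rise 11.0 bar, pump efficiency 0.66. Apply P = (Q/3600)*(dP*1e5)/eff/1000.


Q = 407 / 3600 = 0.113056 m^3/s
P = 0.113056 * (11.0 * 1e5) / 0.66 / 1000 = 188.4

188.4 kW


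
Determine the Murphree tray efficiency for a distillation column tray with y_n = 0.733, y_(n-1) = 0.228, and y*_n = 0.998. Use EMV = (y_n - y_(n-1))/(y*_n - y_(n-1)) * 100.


Murphree vapor efficiency: EMV = (y_n - y_(n-1)) / (y*_n - y_(n-1)) * 100
EMV = (0.733 - 0.228) / (0.998 - 0.228) * 100 = 0.505 / 0.77 * 100 = 65.58

65.58 %


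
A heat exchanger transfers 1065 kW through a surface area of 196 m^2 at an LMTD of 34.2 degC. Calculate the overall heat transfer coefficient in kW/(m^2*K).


From Q = U*A*LMTD, U = Q / (A * LMTD)
U = 1065 / (196 * 34.2) = 1065 / 6703.2 = 0.1589

0.1589 kW/(m^2*K)


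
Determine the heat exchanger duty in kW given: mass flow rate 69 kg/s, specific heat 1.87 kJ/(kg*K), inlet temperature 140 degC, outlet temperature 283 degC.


Q = m_dot * cp * delta_T
delta_T = 283 - 140 = 143 K
Q = 69 * 1.87 * 143
= 129.03 * 143
= 18451.29 kW

18451.29 kW


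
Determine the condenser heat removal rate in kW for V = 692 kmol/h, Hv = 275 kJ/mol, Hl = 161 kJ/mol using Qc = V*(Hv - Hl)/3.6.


Qc = 692 * (275 - 161) / 3.6 = 692 * 114 / 3.6 = 21910

21910 kW


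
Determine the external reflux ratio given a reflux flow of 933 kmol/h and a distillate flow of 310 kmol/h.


Reflux ratio definition: R = L / D (liquid returned / distillate withdrawn)
L = 933 kmol/h, D = 310 kmol/h
R = 933 / 310 = 3.010

3.010


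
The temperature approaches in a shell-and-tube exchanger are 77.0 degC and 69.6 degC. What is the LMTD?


LMTD = (dT1 - dT2) / ln(dT1/dT2)
= (77.0 - 69.6) / ln(77.0 / 69.6) = 7.4 / 0.101041 = 73.24

73.24 degC


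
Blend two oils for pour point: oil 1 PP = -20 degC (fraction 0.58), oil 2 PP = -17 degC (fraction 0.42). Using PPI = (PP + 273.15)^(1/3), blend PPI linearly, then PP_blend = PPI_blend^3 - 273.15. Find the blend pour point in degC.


PPI_1 = (-20 + 273.15)^(1/3) = 6.325953
PPI_2 = (-17 + 273.15)^(1/3) = 6.350844
PPI_blend = 0.58 * 6.325953 + 0.42 * 6.350844 = 6.336407
PP_blend = 6.336407^3 - 273.15 = 254.4071 - 273.15 = -18.74

-18.74 degC


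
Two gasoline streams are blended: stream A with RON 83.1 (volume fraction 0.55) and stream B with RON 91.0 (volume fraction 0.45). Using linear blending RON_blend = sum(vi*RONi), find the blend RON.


Linear blending: RON_blend = sum(vi * RONi)
Contribution 1: 0.55 * 83.1 = 45.705
Contribution 2: 0.45 * 91.0 = 40.95
RON_blend = 45.705 + 40.95 = 86.655

86.655


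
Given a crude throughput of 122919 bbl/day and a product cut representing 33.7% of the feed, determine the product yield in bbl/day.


Crude throughput = 122919 bbl/day
Fraction yield = 33.7%
yield = throughput * fraction / 100
yield = 122919 * 33.7 / 100 = 41423.703

41423.703 bbl/day


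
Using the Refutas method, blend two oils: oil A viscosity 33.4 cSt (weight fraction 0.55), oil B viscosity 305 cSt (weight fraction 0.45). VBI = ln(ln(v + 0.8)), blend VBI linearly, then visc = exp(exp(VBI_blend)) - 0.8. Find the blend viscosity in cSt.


Refutas method: VBN_i = 14.534*ln(ln(visc_i + 0.8)) + 10.975, blended linearly by mass fraction; since VBN is linear in VBI_i = ln(ln(visc_i + 0.8)) and the fractions sum to 1, blend VBI directly: visc = exp(exp(VBI_blend)) - 0.8
VBI_1 = ln(ln(33.4 + 0.8)) = 1.26193
VBI_2 = ln(ln(305 + 0.8)) = 1.74448
VBI_blend = 0.55 * 1.26193 + 0.45 * 1.74448 = 1.47908
visc_blend = exp(exp(1.47908)) - 0.8 = 79.75

79.75 cSt


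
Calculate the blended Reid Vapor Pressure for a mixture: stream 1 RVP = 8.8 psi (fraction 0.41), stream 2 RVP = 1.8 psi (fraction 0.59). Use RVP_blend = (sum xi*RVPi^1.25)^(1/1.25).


Chevron index: RVP_blend = (sum xi*RVPi^1.25)^(1/1.25)
RVP^1.25 terms: 0.41 * 8.8^1.25 + 0.59 * 1.8^1.25 = 7.44433
RVP_blend = 7.44433^(1/1.25) = 4.983

4.983 psi


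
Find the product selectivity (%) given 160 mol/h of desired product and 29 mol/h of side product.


Selectivity = desired / (desired + undesired) * 100
Total products = 160 + 29 = 189 mol/h
S = 160 / 189 * 100
= 0.8466 * 100
= 84.66 %

84.66 %


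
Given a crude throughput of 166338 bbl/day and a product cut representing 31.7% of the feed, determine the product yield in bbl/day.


Crude throughput = 166338 bbl/day
Fraction yield = 31.7%
yield = throughput * fraction / 100
yield = 166338 * 31.7 / 100 = 52729.146

52729.146 bbl/day


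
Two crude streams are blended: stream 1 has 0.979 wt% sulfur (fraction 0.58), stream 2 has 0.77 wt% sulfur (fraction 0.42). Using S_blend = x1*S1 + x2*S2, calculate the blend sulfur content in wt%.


Linear sulfur blending: S_blend = x1*S1 + x2*S2
Contribution 1: 0.58 * 0.979 = 0.56782 wt%
Contribution 2: 0.42 * 0.77 = 0.3234 wt%
S_blend = 0.56782 + 0.3234 = 0.89122

0.89122 wt%


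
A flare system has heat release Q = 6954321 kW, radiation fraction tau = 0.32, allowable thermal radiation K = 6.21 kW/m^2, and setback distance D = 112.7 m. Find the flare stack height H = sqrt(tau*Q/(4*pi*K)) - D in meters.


tau*Q/(4*pi*K) = 0.32 * 6954321 / (4 * pi * 6.21) = 28517
sqrt(28517) = 168.87
H = 168.87 - 112.7 = 56.17

56.17 m


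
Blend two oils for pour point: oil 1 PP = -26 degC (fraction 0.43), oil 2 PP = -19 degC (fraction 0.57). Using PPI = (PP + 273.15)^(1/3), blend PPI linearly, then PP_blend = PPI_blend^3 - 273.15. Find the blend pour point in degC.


PPI_1 = (-26 + 273.15)^(1/3) = 6.275575
PPI_2 = (-19 + 273.15)^(1/3) = 6.334272
PPI_blend = 0.43 * 6.275575 + 0.57 * 6.334272 = 6.309032
PP_blend = 6.309032^3 - 273.15 = 251.124 - 273.15 = -22.03

-22.03 degC


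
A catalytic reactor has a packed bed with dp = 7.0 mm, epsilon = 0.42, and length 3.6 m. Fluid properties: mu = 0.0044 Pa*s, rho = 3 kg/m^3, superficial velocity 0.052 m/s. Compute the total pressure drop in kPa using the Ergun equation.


dp = 7.0 mm = 0.007 m
Viscous term = 150*0.0044*0.052*(1-0.42)^2 / (0.007^2*0.42^3) = 3180.24
Inertial term = 1.75*3*0.052^2*(1-0.42) / (0.007*0.42^3) = 15.8763
dP/L = 3180.24 + 15.8763 = 3196.12 Pa/m
dP = 3196.12 * 3.6 / 1000 = 11.51 kPa

11.51 kPa


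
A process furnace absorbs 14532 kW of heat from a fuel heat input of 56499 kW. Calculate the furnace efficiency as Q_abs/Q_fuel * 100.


Furnace efficiency = Q_absorbed / Q_fuel * 100
= 14532 / 56499 * 100 = 25.72

25.72 %


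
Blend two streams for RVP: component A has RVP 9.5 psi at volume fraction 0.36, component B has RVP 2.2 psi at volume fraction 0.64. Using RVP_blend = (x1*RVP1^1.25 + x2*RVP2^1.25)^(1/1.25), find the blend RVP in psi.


Chevron index: RVP_blend = (sum xi*RVPi^1.25)^(1/1.25)
RVP^1.25 terms: 0.36 * 9.5^1.25 + 0.64 * 2.2^1.25 = 7.71901
RVP_blend = 7.71901^(1/1.25) = 5.129

5.129 psi


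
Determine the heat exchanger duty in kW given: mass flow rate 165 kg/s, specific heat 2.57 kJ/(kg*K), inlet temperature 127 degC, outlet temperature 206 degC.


Q = m_dot * cp * delta_T
delta_T = 206 - 127 = 79 K
Q = 165 * 2.57 * 79
= 424.05 * 79
= 33499.95 kW

33499.95 kW


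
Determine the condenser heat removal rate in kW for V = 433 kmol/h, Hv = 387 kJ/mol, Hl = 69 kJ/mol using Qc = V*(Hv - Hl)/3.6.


Qc = 433 * (387 - 69) / 3.6 = 433 * 318 / 3.6 = 38250

38250 kW


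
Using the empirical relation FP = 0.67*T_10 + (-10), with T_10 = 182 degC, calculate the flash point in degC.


FP = 0.67 * 182 + (-10) = 111.94

111.94 degC


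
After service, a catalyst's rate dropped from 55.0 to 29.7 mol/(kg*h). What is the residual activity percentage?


Activity (%) = (rate_used / rate_fresh) * 100
rate_used = 29.7, rate_fresh = 55.0
= (29.7 / 55.0) * 100
= 0.5400 * 100 = 54.00

54.00 %


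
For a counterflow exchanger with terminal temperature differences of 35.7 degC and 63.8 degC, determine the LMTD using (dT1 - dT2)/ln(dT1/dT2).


LMTD = (dT1 - dT2) / ln(dT1/dT2)
= (35.7 - 63.8) / ln(35.7 / 63.8) = -28.1 / -0.580603 = 48.40

48.40 degC


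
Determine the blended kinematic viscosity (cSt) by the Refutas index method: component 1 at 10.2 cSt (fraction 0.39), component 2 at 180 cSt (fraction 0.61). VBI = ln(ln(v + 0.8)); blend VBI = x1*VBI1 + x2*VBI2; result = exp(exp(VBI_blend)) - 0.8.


Refutas method: VBN_i = 14.534*ln(ln(visc_i + 0.8)) + 10.975, blended linearly by mass fraction; since VBN is linear in VBI_i = ln(ln(visc_i + 0.8)) and the fractions sum to 1, blend VBI directly: visc = exp(exp(VBI_blend)) - 0.8
VBI_1 = ln(ln(10.2 + 0.8)) = 0.874591
VBI_2 = ln(ln(180 + 0.8)) = 1.64816
VBI_blend = 0.39 * 0.874591 + 0.61 * 1.64816 = 1.34647
visc_blend = exp(exp(1.34647)) - 0.8 = 45.90

45.90 cSt


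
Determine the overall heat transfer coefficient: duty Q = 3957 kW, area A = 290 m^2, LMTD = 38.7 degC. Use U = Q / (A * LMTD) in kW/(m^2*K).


From Q = U*A*LMTD, U = Q / (A * LMTD)
U = 3957 / (290 * 38.7) = 3957 / 11223 = 0.3526

0.3526 kW/(m^2*K)


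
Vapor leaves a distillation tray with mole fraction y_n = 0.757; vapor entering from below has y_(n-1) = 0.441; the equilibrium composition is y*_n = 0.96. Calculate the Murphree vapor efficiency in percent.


Murphree vapor efficiency: EMV = (y_n - y_(n-1)) / (y*_n - y_(n-1)) * 100
EMV = (0.757 - 0.441) / (0.96 - 0.441) * 100 = 0.316 / 0.519 * 100 = 60.89

60.89 %


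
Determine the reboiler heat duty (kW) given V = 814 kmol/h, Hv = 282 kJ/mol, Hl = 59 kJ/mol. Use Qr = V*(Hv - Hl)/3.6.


Qr = 814 * (282 - 59) / 3.6 = 814 * 223 / 3.6 = 50420

50420 kW


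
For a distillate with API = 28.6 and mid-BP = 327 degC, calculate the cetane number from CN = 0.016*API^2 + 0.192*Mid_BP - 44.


CN = 0.016 * 28.6^2 + 0.192 * 327 - 44
CN = 13.08736 + 62.784 - 44 = 31.87136

31.87136


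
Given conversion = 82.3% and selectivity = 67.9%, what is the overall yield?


Overall yield = conversion (%) * selectivity (%) / 100
Conversion = 82.3%, Selectivity = 67.9%
Y = 82.3 * 67.9 / 100
= 55.8817 %

55.8817 %


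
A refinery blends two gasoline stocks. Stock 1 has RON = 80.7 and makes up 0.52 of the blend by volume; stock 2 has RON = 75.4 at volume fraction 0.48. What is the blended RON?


Linear blending: RON_blend = sum(vi * RONi)
Contribution 1: 0.52 * 80.7 = 41.964
Contribution 2: 0.48 * 75.4 = 36.192
RON_blend = 41.964 + 36.192 = 78.156

78.156


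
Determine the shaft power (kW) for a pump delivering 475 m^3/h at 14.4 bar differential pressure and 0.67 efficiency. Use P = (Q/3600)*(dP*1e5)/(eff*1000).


Q = 475 / 3600 = 0.131944 m^3/s
P = 0.131944 * (14.4 * 1e5) / 0.67 / 1000 = 283.6

283.6 kW


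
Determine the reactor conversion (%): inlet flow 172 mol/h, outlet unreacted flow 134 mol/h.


X = (F_in - F_out) / F_in * 100
Moles reacted = 172 - 134 = 38
X = 38 / 172 * 100
= 0.2209 * 100
= 22.09 %

22.09 %


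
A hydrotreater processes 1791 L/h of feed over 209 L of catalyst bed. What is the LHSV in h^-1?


LHSV = volumetric feed rate / catalyst volume
= 1791 L/h / 209 L
= 8.569 h^-1

8.569 h^-1


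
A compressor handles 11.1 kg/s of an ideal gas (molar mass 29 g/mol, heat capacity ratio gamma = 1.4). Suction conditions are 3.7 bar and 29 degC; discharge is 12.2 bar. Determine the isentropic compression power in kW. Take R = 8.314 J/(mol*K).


Isentropic work: W = m*(gamma/(gamma-1))*(R*T1/MW)*((P2/P1)^((gamma-1)/gamma) - 1)
T1 = 29 + 273.15 = 302.15 K
Pressure ratio = 12.2 / 3.7 = 3.2973
Exponent = (1.4 - 1)/1.4 = 0.285714
(P2/P1)^exp - 1 = 3.2973^0.285714 - 1 = 0.406194
W = 11.1 * 1.4 / 0.4 * 8.314 * 302.15 / 29 * 0.406194 = 1367

1367 kW


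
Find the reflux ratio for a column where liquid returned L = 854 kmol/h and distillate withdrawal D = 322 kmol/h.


Reflux ratio definition: R = L / D (liquid returned / distillate withdrawn)
L = 854 kmol/h, D = 322 kmol/h
R = 854 / 322 = 2.652

2.652


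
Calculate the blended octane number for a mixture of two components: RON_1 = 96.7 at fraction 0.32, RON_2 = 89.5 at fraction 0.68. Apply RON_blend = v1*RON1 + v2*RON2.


Linear blending: RON_blend = sum(vi * RONi)
Contribution 1: 0.32 * 96.7 = 30.944
Contribution 2: 0.68 * 89.5 = 60.86
RON_blend = 30.944 + 60.86 = 91.804

91.804


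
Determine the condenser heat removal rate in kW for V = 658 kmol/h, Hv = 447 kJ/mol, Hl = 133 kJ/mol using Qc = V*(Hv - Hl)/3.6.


Qc = 658 * (447 - 133) / 3.6 = 658 * 314 / 3.6 = 57390

57390 kW


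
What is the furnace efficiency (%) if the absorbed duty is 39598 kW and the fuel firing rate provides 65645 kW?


Furnace efficiency = Q_absorbed / Q_fuel * 100
= 39598 / 65645 * 100 = 60.32

60.32 %


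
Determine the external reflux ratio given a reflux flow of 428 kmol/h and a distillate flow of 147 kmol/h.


Reflux ratio definition: R = L / D (liquid returned / distillate withdrawn)
L = 428 kmol/h, D = 147 kmol/h
R = 428 / 147 = 2.912

2.912


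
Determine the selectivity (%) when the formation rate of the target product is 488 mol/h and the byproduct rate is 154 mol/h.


Selectivity = desired / (desired + undesired) * 100
Total products = 488 + 154 = 642 mol/h
S = 488 / 642 * 100
= 0.7601 * 100
= 76.01 %

76.01 %


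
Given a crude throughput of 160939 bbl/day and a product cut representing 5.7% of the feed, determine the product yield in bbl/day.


Crude throughput = 160939 bbl/day
Fraction yield = 5.7%
yield = throughput * fraction / 100
yield = 160939 * 5.7 / 100 = 9173.523

9173.523 bbl/day


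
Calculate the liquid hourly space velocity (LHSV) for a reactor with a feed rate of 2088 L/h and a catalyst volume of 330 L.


LHSV = volumetric feed rate / catalyst volume
= 2088 L/h / 330 L
= 6.327 h^-1

6.327 h^-1


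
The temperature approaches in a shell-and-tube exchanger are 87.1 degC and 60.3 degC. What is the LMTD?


LMTD = (dT1 - dT2) / ln(dT1/dT2)
= (87.1 - 60.3) / ln(87.1 / 60.3) = 26.8 / 0.367725 = 72.88

72.88 degC


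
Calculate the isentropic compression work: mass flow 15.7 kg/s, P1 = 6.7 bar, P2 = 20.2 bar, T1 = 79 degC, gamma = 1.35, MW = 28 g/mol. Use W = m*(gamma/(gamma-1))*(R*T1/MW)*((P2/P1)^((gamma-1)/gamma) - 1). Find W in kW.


Isentropic work: W = m*(gamma/(gamma-1))*(R*T1/MW)*((P2/P1)^((gamma-1)/gamma) - 1)
T1 = 79 + 273.15 = 352.15 K
Pressure ratio = 20.2 / 6.7 = 3.01493
Exponent = (1.35 - 1)/1.35 = 0.259259
(P2/P1)^exp - 1 = 3.01493^0.259259 - 1 = 0.331242
W = 15.7 * 1.35 / 0.35 * 8.314 * 352.15 / 28 * 0.331242 = 2097

2097 kW


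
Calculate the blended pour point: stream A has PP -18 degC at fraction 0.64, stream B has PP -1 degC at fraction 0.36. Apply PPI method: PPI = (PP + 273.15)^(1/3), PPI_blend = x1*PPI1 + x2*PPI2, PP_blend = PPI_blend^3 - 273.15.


PPI_1 = (-18 + 273.15)^(1/3) = 6.342569
PPI_2 = (-1 + 273.15)^(1/3) = 6.480414
PPI_blend = 0.64 * 6.342569 + 0.36 * 6.480414 = 6.392193
PP_blend = 6.392193^3 - 273.15 = 261.1858 - 273.15 = -11.96

-11.96 degC


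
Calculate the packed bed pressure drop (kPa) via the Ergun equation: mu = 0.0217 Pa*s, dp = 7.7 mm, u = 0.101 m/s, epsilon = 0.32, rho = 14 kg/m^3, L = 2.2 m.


dp = 7.7 mm = 0.0077 m
Viscous term = 150*0.0217*0.101*(1-0.32)^2 / (0.0077^2*0.32^3) = 78245.4
Inertial term = 1.75*14*0.101^2*(1-0.32) / (0.0077*0.32^3) = 673.561
dP/L = 78245.4 + 673.561 = 78919 Pa/m
dP = 78919 * 2.2 / 1000 = 173.6 kPa

173.6 kPa


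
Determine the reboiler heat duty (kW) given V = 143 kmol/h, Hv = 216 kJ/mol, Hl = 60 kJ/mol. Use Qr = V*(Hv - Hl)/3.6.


Qr = 143 * (216 - 60) / 3.6 = 143 * 156 / 3.6 = 6197

6197 kW


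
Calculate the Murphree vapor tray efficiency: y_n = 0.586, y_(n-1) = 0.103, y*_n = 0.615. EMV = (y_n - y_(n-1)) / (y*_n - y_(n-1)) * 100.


Murphree vapor efficiency: EMV = (y_n - y_(n-1)) / (y*_n - y_(n-1)) * 100
EMV = (0.586 - 0.103) / (0.615 - 0.103) * 100 = 0.483 / 0.512 * 100 = 94.34

94.34 %
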